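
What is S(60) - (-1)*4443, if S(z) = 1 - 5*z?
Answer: 4144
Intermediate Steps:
S(60) - (-1)*4443 = (1 - 5*60) - (-1)*4443 = (1 - 300) - 1*(-4443) = -299 + 4443 = 4144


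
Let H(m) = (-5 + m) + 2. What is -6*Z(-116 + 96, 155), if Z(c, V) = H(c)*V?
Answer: 21390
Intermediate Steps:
H(m) = -3 + m
Z(c, V) = V*(-3 + c) (Z(c, V) = (-3 + c)*V = V*(-3 + c))
-6*Z(-116 + 96, 155) = -930*(-3 + (-116 + 96)) = -930*(-3 - 20) = -930*(-23) = -6*(-3565) = 21390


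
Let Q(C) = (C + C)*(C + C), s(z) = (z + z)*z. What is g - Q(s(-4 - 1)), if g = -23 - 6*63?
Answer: -10401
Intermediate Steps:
s(z) = 2*z**2 (s(z) = (2*z)*z = 2*z**2)
Q(C) = 4*C**2 (Q(C) = (2*C)*(2*C) = 4*C**2)
g = -401 (g = -23 - 378 = -401)
g - Q(s(-4 - 1)) = -401 - 4*(2*(-4 - 1)**2)**2 = -401 - 4*(2*(-5)**2)**2 = -401 - 4*(2*25)**2 = -401 - 4*50**2 = -401 - 4*2500 = -401 - 1*10000 = -401 - 10000 = -10401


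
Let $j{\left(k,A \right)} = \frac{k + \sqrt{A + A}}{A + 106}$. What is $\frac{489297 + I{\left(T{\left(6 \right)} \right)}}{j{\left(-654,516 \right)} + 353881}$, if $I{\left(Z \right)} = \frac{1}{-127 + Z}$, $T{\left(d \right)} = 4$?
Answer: $\frac{1029969572899079560}{744916861384731237} - \frac{9358538915 \sqrt{258}}{744916861384731237} \approx 1.3827$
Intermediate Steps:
$j{\left(k,A \right)} = \frac{k + \sqrt{2} \sqrt{A}}{106 + A}$ ($j{\left(k,A \right)} = \frac{k + \sqrt{2 A}}{106 + A} = \frac{k + \sqrt{2} \sqrt{A}}{106 + A}$)
$\frac{489297 + I{\left(T{\left(6 \right)} \right)}}{j{\left(-654,516 \right)} + 353881} = \frac{489297 + \frac{1}{-127 + 4}}{\frac{-654 + \sqrt{2} \sqrt{516}}{106 + 516} + 353881} = \frac{489297 + \frac{1}{-123}}{\frac{-654 + \sqrt{2} \cdot 2 \sqrt{129}}{622} + 353881} = \frac{489297 - \frac{1}{123}}{\frac{-654 + 2 \sqrt{258}}{622} + 353881} = \frac{60183530}{123 \left(\left(- \frac{327}{311} + \frac{\sqrt{258}}{311}\right) + 353881\right)} = \frac{60183530}{123 \left(\frac{110056664}{311} + \frac{\sqrt{258}}{311}\right)}$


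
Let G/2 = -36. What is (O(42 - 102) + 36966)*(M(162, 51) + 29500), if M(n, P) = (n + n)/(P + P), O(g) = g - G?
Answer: 18546463812/17 ≈ 1.0910e+9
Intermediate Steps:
G = -72 (G = 2*(-36) = -72)
O(g) = 72 + g (O(g) = g - 1*(-72) = g + 72 = 72 + g)
M(n, P) = n/P (M(n, P) = (2*n)/((2*P)) = (2*n)*(1/(2*P)) = n/P)
(O(42 - 102) + 36966)*(M(162, 51) + 29500) = ((72 + (42 - 102)) + 36966)*(162/51 + 29500) = ((72 - 60) + 36966)*(162*(1/51) + 29500) = (12 + 36966)*(54/17 + 29500) = 36978*(501554/17) = 18546463812/17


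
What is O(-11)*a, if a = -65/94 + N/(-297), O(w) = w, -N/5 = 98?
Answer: -26755/2538 ≈ -10.542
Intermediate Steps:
N = -490 (N = -5*98 = -490)
a = 26755/27918 (a = -65/94 - 490/(-297) = -65*1/94 - 490*(-1/297) = -65/94 + 490/297 = 26755/27918 ≈ 0.95834)
O(-11)*a = -11*26755/27918 = -26755/2538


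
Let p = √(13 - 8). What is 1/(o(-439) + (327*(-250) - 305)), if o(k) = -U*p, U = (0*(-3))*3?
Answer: -1/82055 ≈ -1.2187e-5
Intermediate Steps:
U = 0 (U = 0*3 = 0)
p = √5 ≈ 2.2361
o(k) = 0 (o(k) = -0*√5 = -1*0 = 0)
1/(o(-439) + (327*(-250) - 305)) = 1/(0 + (327*(-250) - 305)) = 1/(0 + (-81750 - 305)) = 1/(0 - 82055) = 1/(-82055) = -1/82055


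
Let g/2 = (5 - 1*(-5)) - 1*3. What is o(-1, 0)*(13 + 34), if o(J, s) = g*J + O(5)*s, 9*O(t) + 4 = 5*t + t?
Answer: -658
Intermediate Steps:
g = 14 (g = 2*((5 - 1*(-5)) - 1*3) = 2*((5 + 5) - 3) = 2*(10 - 3) = 2*7 = 14)
O(t) = -4/9 + 2*t/3 (O(t) = -4/9 + (5*t + t)/9 = -4/9 + (6*t)/9 = -4/9 + 2*t/3)
o(J, s) = 14*J + 26*s/9 (o(J, s) = 14*J + (-4/9 + (⅔)*5)*s = 14*J + (-4/9 + 10/3)*s = 14*J + 26*s/9)
o(-1, 0)*(13 + 34) = (14*(-1) + (26/9)*0)*(13 + 34) = (-14 + 0)*47 = -14*47 = -658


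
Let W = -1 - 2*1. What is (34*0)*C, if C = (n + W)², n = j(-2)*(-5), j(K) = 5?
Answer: 0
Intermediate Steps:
W = -3 (W = -1 - 2 = -3)
n = -25 (n = 5*(-5) = -25)
C = 784 (C = (-25 - 3)² = (-28)² = 784)
(34*0)*C = (34*0)*784 = 0*784 = 0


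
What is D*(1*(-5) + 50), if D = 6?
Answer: 270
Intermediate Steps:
D*(1*(-5) + 50) = 6*(1*(-5) + 50) = 6*(-5 + 50) = 6*45 = 270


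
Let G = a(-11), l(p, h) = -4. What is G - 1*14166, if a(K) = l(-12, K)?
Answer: -14170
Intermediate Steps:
a(K) = -4
G = -4
G - 1*14166 = -4 - 1*14166 = -4 - 14166 = -14170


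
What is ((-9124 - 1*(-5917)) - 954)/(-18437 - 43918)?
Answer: 1387/20785 ≈ 0.066731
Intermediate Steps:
((-9124 - 1*(-5917)) - 954)/(-18437 - 43918) = ((-9124 + 5917) - 954)/(-62355) = (-3207 - 954)*(-1/62355) = -4161*(-1/62355) = 1387/20785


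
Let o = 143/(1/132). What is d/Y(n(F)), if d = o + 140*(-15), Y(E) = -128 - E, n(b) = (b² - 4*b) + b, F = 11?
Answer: -233/3 ≈ -77.667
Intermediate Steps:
o = 18876 (o = 143/(1/132) = 143*132 = 18876)
n(b) = b² - 3*b
d = 16776 (d = 18876 + 140*(-15) = 18876 - 2100 = 16776)
d/Y(n(F)) = 16776/(-128 - 11*(-3 + 11)) = 16776/(-128 - 11*8) = 16776/(-128 - 1*88) = 16776/(-128 - 88) = 16776/(-216) = 16776*(-1/216) = -233/3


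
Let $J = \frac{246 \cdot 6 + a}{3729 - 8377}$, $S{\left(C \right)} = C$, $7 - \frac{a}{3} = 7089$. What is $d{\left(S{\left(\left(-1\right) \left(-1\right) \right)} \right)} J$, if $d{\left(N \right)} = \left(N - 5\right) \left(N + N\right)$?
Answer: $- \frac{19770}{581} \approx -34.028$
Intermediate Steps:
$a = -21246$ ($a = 21 - 21267 = -21246$)
$J = \frac{9885}{2324}$ ($J = \frac{246 \cdot 6 - 21246}{3729 - 8377} = \frac{1476 - 21246}{-4648} = \left(-19770\right) \left(- \frac{1}{4648}\right) = \frac{9885}{2324} \approx 4.2534$)
$d{\left(N \right)} = 2 N \left(-5 + N\right)$ ($d{\left(N \right)} = \left(-5 + N\right) 2 N = 2 N \left(-5 + N\right)$)
$d{\left(S{\left(\left(-1\right) \left(-1\right) \right)} \right)} J = 2 \left(\left(-1\right) \left(-1\right)\right) \left(-5 - -1\right) \frac{9885}{2324} = 2 \cdot 1 \left(-5 + 1\right) \frac{9885}{2324} = 2 \cdot 1 \left(-4\right) \frac{9885}{2324} = \left(-8\right) \frac{9885}{2324} = - \frac{19770}{581}$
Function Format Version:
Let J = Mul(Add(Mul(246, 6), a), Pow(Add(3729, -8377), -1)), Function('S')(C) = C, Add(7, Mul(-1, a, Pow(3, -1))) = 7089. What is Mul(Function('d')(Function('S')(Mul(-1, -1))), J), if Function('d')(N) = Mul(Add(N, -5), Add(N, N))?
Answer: Rational(-19770, 581) ≈ -34.028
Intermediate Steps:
a = -21246 (a = Add(21, Mul(-3, 7089)) = Add(21, -21267) = -21246)
J = Rational(9885, 2324) (J = Mul(Add(Mul(246, 6), -21246), Pow(Add(3729, -8377), -1)) = Mul(Add(1476, -21246), Pow(-4648, -1)) = Mul(-19770, Rational(-1, 4648)) = Rational(9885, 2324) ≈ 4.2534)
Function('d')(N) = Mul(2, N, Add(-5, N)) (Function('d')(N) = Mul(Add(-5, N), Mul(2, N)) = Mul(2, N, Add(-5, N)))
Mul(Function('d')(Function('S')(Mul(-1, -1))), J) = Mul(Mul(2, Mul(-1, -1), Add(-5, Mul(-1, -1))), Rational(9885, 2324)) = Mul(Mul(2, 1, Add(-5, 1)), Rational(9885, 2324)) = Mul(Mul(2, 1, -4), Rational(9885, 2324)) = Mul(-8, Rational(9885, 2324)) = Rational(-19770, 581)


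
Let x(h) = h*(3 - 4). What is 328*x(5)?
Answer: -1640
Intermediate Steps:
x(h) = -h (x(h) = h*(-1) = -h)
328*x(5) = 328*(-1*5) = 328*(-5) = -1640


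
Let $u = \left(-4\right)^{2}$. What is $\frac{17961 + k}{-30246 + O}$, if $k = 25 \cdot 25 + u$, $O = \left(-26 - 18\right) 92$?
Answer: $- \frac{9301}{17147} \approx -0.54243$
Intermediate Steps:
$O = -4048$ ($O = \left(-44\right) 92 = -4048$)
$u = 16$
$k = 641$ ($k = 25 \cdot 25 + 16 = 625 + 16 = 641$)
$\frac{17961 + k}{-30246 + O} = \frac{17961 + 641}{-30246 - 4048} = \frac{18602}{-34294} = 18602 \left(- \frac{1}{34294}\right) = - \frac{9301}{17147}$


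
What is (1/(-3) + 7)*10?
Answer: 200/3 ≈ 66.667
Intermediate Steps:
(1/(-3) + 7)*10 = (-⅓ + 7)*10 = (20/3)*10 = 200/3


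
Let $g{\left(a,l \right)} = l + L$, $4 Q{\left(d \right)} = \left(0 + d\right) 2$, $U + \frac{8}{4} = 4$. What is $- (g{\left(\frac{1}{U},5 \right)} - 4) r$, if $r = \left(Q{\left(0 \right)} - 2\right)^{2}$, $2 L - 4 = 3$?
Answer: $-18$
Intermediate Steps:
$U = 2$ ($U = -2 + 4 = 2$)
$L = \frac{7}{2}$ ($L = 2 + \frac{1}{2} \cdot 3 = 2 + \frac{3}{2} = \frac{7}{2} \approx 3.5$)
$Q{\left(d \right)} = \frac{d}{2}$ ($Q{\left(d \right)} = \frac{\left(0 + d\right) 2}{4} = \frac{d 2}{4} = \frac{2 d}{4} = \frac{d}{2}$)
$g{\left(a,l \right)} = \frac{7}{2} + l$ ($g{\left(a,l \right)} = l + \frac{7}{2} = \frac{7}{2} + l$)
$r = 4$ ($r = \left(\frac{1}{2} \cdot 0 - 2\right)^{2} = \left(0 - 2\right)^{2} = \left(-2\right)^{2} = 4$)
$- (g{\left(\frac{1}{U},5 \right)} - 4) r = - (\left(\frac{7}{2} + 5\right) - 4) 4 = - (\frac{17}{2} - 4) 4 = \left(-1\right) \frac{9}{2} \cdot 4 = \left(- \frac{9}{2}\right) 4 = -18$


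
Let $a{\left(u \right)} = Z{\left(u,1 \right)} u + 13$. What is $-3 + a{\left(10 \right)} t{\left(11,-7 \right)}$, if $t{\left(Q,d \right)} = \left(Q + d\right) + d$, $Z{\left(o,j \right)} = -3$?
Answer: $48$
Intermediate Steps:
$t{\left(Q,d \right)} = Q + 2 d$
$a{\left(u \right)} = 13 - 3 u$ ($a{\left(u \right)} = - 3 u + 13 = 13 - 3 u$)
$-3 + a{\left(10 \right)} t{\left(11,-7 \right)} = -3 + \left(13 - 30\right) \left(11 + 2 \left(-7\right)\right) = -3 + \left(13 - 30\right) \left(11 - 14\right) = -3 - -51 = -3 + 51 = 48$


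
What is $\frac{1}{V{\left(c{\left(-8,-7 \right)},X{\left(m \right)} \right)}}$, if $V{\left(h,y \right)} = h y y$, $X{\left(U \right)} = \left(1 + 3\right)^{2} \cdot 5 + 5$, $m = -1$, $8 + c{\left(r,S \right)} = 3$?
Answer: $- \frac{1}{36125} \approx -2.7682 \cdot 10^{-5}$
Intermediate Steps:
$c{\left(r,S \right)} = -5$ ($c{\left(r,S \right)} = -8 + 3 = -5$)
$X{\left(U \right)} = 85$ ($X{\left(U \right)} = 4^{2} \cdot 5 + 5 = 16 \cdot 5 + 5 = 80 + 5 = 85$)
$V{\left(h,y \right)} = h y^{2}$
$\frac{1}{V{\left(c{\left(-8,-7 \right)},X{\left(m \right)} \right)}} = \frac{1}{\left(-5\right) 85^{2}} = \frac{1}{\left(-5\right) 7225} = \frac{1}{-36125} = - \frac{1}{36125}$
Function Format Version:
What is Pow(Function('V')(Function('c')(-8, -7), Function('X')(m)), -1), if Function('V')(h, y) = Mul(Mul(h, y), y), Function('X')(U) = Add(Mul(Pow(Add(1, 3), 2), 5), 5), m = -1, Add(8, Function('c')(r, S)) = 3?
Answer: Rational(-1, 36125) ≈ -2.7682e-5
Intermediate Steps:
Function('c')(r, S) = -5 (Function('c')(r, S) = Add(-8, 3) = -5)
Function('X')(U) = 85 (Function('X')(U) = Add(Mul(Pow(4, 2), 5), 5) = Add(Mul(16, 5), 5) = Add(80, 5) = 85)
Function('V')(h, y) = Mul(h, Pow(y, 2))
Pow(Function('V')(Function('c')(-8, -7), Function('X')(m)), -1) = Pow(Mul(-5, Pow(85, 2)), -1) = Pow(Mul(-5, 7225), -1) = Pow(-36125, -1) = Rational(-1, 36125)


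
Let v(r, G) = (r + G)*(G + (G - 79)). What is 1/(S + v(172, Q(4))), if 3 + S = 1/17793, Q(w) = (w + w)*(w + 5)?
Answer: 17793/282143602 ≈ 6.3064e-5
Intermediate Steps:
Q(w) = 2*w*(5 + w) (Q(w) = (2*w)*(5 + w) = 2*w*(5 + w))
v(r, G) = (-79 + 2*G)*(G + r) (v(r, G) = (G + r)*(G + (-79 + G)) = (G + r)*(-79 + 2*G) = (-79 + 2*G)*(G + r))
S = -53378/17793 (S = -3 + 1/17793 = -53378/17793 ≈ -2.9999)
1/(S + v(172, Q(4))) = 1/(-53378/17793 + (-158*4*(5 + 4) - 79*172 + 2*(2*4*(5 + 4))² + 2*(2*4*(5 + 4))*172)) = 1/(-53378/17793 + (-158*4*9 - 13588 + 2*(2*4*9)² + 2*(2*4*9)*172)) = 1/(-53378/17793 + (-79*72 - 13588 + 2*72² + 2*72*172)) = 1/(-53378/17793 + (-5688 - 13588 + 2*5184 + 24768)) = 1/(-53378/17793 + (-5688 - 13588 + 10368 + 24768)) = 1/(-53378/17793 + 15860) = 1/(282143602/17793) = 17793/282143602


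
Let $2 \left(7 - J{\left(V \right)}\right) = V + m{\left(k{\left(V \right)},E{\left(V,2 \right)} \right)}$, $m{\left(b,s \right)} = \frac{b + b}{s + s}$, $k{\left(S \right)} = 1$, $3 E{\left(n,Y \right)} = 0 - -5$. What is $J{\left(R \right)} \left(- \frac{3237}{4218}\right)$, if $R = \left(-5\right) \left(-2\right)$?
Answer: $- \frac{18343}{14060} \approx -1.3046$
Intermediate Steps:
$E{\left(n,Y \right)} = \frac{5}{3}$ ($E{\left(n,Y \right)} = \frac{0 - -5}{3} = \frac{0 + 5}{3} = \frac{1}{3} \cdot 5 = \frac{5}{3}$)
$m{\left(b,s \right)} = \frac{b}{s}$ ($m{\left(b,s \right)} = \frac{2 b}{2 s} = 2 b \frac{1}{2 s} = \frac{b}{s}$)
$R = 10$
$J{\left(V \right)} = \frac{67}{10} - \frac{V}{2}$ ($J{\left(V \right)} = 7 - \frac{V + 1 \frac{1}{\frac{5}{3}}}{2} = 7 - \frac{V + 1 \cdot \frac{3}{5}}{2} = 7 - \frac{V + \frac{3}{5}}{2} = 7 - \frac{\frac{3}{5} + V}{2} = 7 - \left(\frac{3}{10} + \frac{V}{2}\right) = \frac{67}{10} - \frac{V}{2}$)
$J{\left(R \right)} \left(- \frac{3237}{4218}\right) = \left(\frac{67}{10} - 5\right) \left(- \frac{3237}{4218}\right) = \left(\frac{67}{10} - 5\right) \left(\left(-3237\right) \frac{1}{4218}\right) = \frac{17}{10} \left(- \frac{1079}{1406}\right) = - \frac{18343}{14060}$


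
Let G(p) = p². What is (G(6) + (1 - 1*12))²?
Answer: 625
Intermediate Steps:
(G(6) + (1 - 1*12))² = (6² + (1 - 1*12))² = (36 + (1 - 12))² = (36 - 11)² = 25² = 625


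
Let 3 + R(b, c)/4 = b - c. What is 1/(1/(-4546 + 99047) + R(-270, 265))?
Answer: -94501/203366151 ≈ -0.00046468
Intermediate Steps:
R(b, c) = -12 - 4*c + 4*b (R(b, c) = -12 + 4*(b - c) = -12 + (-4*c + 4*b) = -12 - 4*c + 4*b)
1/(1/(-4546 + 99047) + R(-270, 265)) = 1/(1/(-4546 + 99047) + (-12 - 4*265 + 4*(-270))) = 1/(1/94501 + (-12 - 1060 - 1080)) = 1/(1/94501 - 2152) = 1/(-203366151/94501) = -94501/203366151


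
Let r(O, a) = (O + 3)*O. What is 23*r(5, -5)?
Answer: 920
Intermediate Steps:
r(O, a) = O*(3 + O) (r(O, a) = (3 + O)*O = O*(3 + O))
23*r(5, -5) = 23*(5*(3 + 5)) = 23*(5*8) = 23*40 = 920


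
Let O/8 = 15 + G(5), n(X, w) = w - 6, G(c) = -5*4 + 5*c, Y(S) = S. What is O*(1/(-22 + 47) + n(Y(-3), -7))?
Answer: -10368/5 ≈ -2073.6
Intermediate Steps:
G(c) = -20 + 5*c
n(X, w) = -6 + w
O = 160 (O = 8*(15 + (-20 + 5*5)) = 8*(15 + (-20 + 25)) = 8*(15 + 5) = 8*20 = 160)
O*(1/(-22 + 47) + n(Y(-3), -7)) = 160*(1/(-22 + 47) + (-6 - 7)) = 160*(1/25 - 13) = 160*(-324/25) = -10368/5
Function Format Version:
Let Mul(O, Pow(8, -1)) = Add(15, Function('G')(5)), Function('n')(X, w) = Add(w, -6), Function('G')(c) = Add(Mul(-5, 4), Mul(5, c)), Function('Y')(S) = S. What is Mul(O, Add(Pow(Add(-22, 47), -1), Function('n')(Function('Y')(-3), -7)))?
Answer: Rational(-10368, 5) ≈ -2073.6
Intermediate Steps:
Function('G')(c) = Add(-20, Mul(5, c))
Function('n')(X, w) = Add(-6, w)
O = 160 (O = Mul(8, Add(15, Add(-20, Mul(5, 5)))) = Mul(8, Add(15, Add(-20, 25))) = Mul(8, Add(15, 5)) = Mul(8, 20) = 160)
Mul(O, Add(Pow(Add(-22, 47), -1), Function('n')(Function('Y')(-3), -7))) = Mul(160, Add(Pow(Add(-22, 47), -1), Add(-6, -7))) = Mul(160, Add(Pow(25, -1), -13)) = Mul(160, Add(Rational(1, 25), -13)) = Mul(160, Rational(-324, 25)) = Rational(-10368, 5)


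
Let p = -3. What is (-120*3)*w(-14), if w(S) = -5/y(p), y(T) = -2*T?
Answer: 300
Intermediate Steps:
w(S) = -⅚ (w(S) = -5/((-2*(-3))) = -5/6 = -5*⅙ = -⅚)
(-120*3)*w(-14) = -120*3*(-⅚) = -360*(-⅚) = 300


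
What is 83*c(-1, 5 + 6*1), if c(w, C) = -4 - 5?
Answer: -747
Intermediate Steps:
c(w, C) = -9
83*c(-1, 5 + 6*1) = 83*(-9) = -747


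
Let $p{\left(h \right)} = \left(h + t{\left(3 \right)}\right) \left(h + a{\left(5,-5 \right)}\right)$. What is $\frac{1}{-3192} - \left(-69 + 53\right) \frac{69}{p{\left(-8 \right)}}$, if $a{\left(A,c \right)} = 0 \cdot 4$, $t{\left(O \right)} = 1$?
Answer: $\frac{62927}{3192} \approx 19.714$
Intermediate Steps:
$a{\left(A,c \right)} = 0$
$p{\left(h \right)} = h \left(1 + h\right)$ ($p{\left(h \right)} = \left(h + 1\right) \left(h + 0\right) = \left(1 + h\right) h = h \left(1 + h\right)$)
$\frac{1}{-3192} - \left(-69 + 53\right) \frac{69}{p{\left(-8 \right)}} = \frac{1}{-3192} - \left(-69 + 53\right) \frac{69}{\left(-8\right) \left(1 - 8\right)} = - \frac{1}{3192} - - 16 \frac{69}{\left(-8\right) \left(-7\right)} = - \frac{1}{3192} - - 16 \cdot \frac{69}{56} = - \frac{1}{3192} - - 16 \cdot 69 \cdot \frac{1}{56} = - \frac{1}{3192} - \left(-16\right) \frac{69}{56} = - \frac{1}{3192} - - \frac{138}{7} = - \frac{1}{3192} + \frac{138}{7} = \frac{62927}{3192}$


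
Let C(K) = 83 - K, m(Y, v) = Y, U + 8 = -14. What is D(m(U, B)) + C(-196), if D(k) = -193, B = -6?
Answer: 86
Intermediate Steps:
U = -22 (U = -8 - 14 = -22)
D(m(U, B)) + C(-196) = -193 + (83 - 1*(-196)) = -193 + (83 + 196) = -193 + 279 = 86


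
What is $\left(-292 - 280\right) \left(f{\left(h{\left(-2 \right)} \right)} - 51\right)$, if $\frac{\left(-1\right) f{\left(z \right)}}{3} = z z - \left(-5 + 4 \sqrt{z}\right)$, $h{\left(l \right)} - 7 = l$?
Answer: $80652 - 6864 \sqrt{5} \approx 65304.0$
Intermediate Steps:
$h{\left(l \right)} = 7 + l$
$f{\left(z \right)} = -15 - 3 z^{2} + 12 \sqrt{z}$ ($f{\left(z \right)} = - 3 \left(z z - \left(-5 + 4 \sqrt{z}\right)\right) = - 3 \left(z^{2} - \left(-5 + 4 \sqrt{z}\right)\right) = - 3 \left(5 + z^{2} - 4 \sqrt{z}\right) = -15 - 3 z^{2} + 12 \sqrt{z}$)
$\left(-292 - 280\right) \left(f{\left(h{\left(-2 \right)} \right)} - 51\right) = \left(-292 - 280\right) \left(\left(-15 - 3 \left(7 - 2\right)^{2} + 12 \sqrt{7 - 2}\right) - 51\right) = - 572 \left(\left(-15 - 3 \cdot 5^{2} + 12 \sqrt{5}\right) - 51\right) = - 572 \left(\left(-15 - 75 + 12 \sqrt{5}\right) - 51\right) = - 572 \left(\left(-90 + 12 \sqrt{5}\right) - 51\right) = - 572 \left(-141 + 12 \sqrt{5}\right) = 80652 - 6864 \sqrt{5}$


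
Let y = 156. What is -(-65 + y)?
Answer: -91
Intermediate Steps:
-(-65 + y) = -(-65 + 156) = -1*91 = -91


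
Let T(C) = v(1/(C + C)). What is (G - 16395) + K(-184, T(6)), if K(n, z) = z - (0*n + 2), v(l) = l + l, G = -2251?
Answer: -111887/6 ≈ -18648.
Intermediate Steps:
v(l) = 2*l
T(C) = 1/C (T(C) = 2/(C + C) = 2/((2*C)) = 2*(1/(2*C)) = 1/C)
K(n, z) = -2 + z (K(n, z) = z - (0 + 2) = z - 1*2 = z - 2 = -2 + z)
(G - 16395) + K(-184, T(6)) = (-2251 - 16395) + (-2 + 1/6) = -18646 + (-2 + ⅙) = -18646 - 11/6 = -111887/6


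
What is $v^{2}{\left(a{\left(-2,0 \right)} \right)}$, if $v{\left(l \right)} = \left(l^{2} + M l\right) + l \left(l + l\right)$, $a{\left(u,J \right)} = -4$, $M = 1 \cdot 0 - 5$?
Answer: $4624$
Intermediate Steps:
$M = -5$ ($M = 0 - 5 = -5$)
$v{\left(l \right)} = - 5 l + 3 l^{2}$ ($v{\left(l \right)} = \left(l^{2} - 5 l\right) + l \left(l + l\right) = \left(l^{2} - 5 l\right) + l 2 l = \left(l^{2} - 5 l\right) + 2 l^{2} = - 5 l + 3 l^{2}$)
$v^{2}{\left(a{\left(-2,0 \right)} \right)} = \left(- 4 \left(-5 + 3 \left(-4\right)\right)\right)^{2} = \left(- 4 \left(-5 - 12\right)\right)^{2} = \left(\left(-4\right) \left(-17\right)\right)^{2} = 68^{2} = 4624$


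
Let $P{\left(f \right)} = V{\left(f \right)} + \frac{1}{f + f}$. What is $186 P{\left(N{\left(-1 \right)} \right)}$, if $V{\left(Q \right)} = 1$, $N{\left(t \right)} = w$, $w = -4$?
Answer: $\frac{651}{4} \approx 162.75$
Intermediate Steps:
$N{\left(t \right)} = -4$
$P{\left(f \right)} = 1 + \frac{1}{2 f}$ ($P{\left(f \right)} = 1 + \frac{1}{f + f} = 1 + \frac{1}{2 f}$)
$186 P{\left(N{\left(-1 \right)} \right)} = 186 \frac{\frac{1}{2} - 4}{-4} = 186 \left(\left(- \frac{1}{4}\right) \left(- \frac{7}{2}\right)\right) = 186 \cdot \frac{7}{8} = \frac{651}{4}$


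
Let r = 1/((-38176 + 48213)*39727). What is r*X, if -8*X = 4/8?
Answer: -1/6379838384 ≈ -1.5674e-10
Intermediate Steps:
X = -1/16 (X = -1/(2*8) = -⅛*½ = -1/16 ≈ -0.062500)
r = 1/398739899 (r = (1/39727)/10037 = (1/10037)*(1/39727) = 1/398739899 ≈ 2.5079e-9)
r*X = (1/398739899)*(-1/16) = -1/6379838384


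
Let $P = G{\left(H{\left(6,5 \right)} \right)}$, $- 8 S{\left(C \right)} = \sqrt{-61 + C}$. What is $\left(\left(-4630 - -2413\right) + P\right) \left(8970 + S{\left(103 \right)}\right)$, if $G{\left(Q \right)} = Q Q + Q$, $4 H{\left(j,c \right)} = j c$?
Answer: $- \frac{38629305}{2} + \frac{8613 \sqrt{42}}{32} \approx -1.9313 \cdot 10^{7}$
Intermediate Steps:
$H{\left(j,c \right)} = \frac{c j}{4}$ ($H{\left(j,c \right)} = \frac{j c}{4} = \frac{c j}{4}$)
$S{\left(C \right)} = - \frac{\sqrt{-61 + C}}{8}$
$G{\left(Q \right)} = Q + Q^{2}$ ($G{\left(Q \right)} = Q^{2} + Q = Q + Q^{2}$)
$P = \frac{255}{4}$ ($P = \frac{1}{4} \cdot 5 \cdot 6 \left(1 + \frac{1}{4} \cdot 5 \cdot 6\right) = \frac{15 \left(1 + \frac{15}{2}\right)}{2} = \frac{15}{2} \cdot \frac{17}{2} = \frac{255}{4} \approx 63.75$)
$\left(\left(-4630 - -2413\right) + P\right) \left(8970 + S{\left(103 \right)}\right) = \left(\left(-4630 - -2413\right) + \frac{255}{4}\right) \left(8970 - \frac{\sqrt{-61 + 103}}{8}\right) = \left(\left(-4630 + 2413\right) + \frac{255}{4}\right) \left(8970 - \frac{\sqrt{42}}{8}\right) = \left(-2217 + \frac{255}{4}\right) \left(8970 - \frac{\sqrt{42}}{8}\right) = - \frac{8613 \left(8970 - \frac{\sqrt{42}}{8}\right)}{4} = - \frac{38629305}{2} + \frac{8613 \sqrt{42}}{32}$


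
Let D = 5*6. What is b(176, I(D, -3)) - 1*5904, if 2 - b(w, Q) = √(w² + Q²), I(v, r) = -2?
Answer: -5902 - 2*√7745 ≈ -6078.0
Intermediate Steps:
D = 30
b(w, Q) = 2 - √(Q² + w²) (b(w, Q) = 2 - √(w² + Q²) = 2 - √(Q² + w²))
b(176, I(D, -3)) - 1*5904 = (2 - √((-2)² + 176²)) - 1*5904 = (2 - √(4 + 30976)) - 5904 = (2 - √30980) - 5904 = (2 - 2*√7745) - 5904 = -5902 - 2*√7745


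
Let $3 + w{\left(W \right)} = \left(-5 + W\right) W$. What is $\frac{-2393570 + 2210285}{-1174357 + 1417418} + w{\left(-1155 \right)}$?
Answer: $\frac{325652215332}{243061} \approx 1.3398 \cdot 10^{6}$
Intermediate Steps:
$w{\left(W \right)} = -3 + W \left(-5 + W\right)$ ($w{\left(W \right)} = -3 + \left(-5 + W\right) W = -3 + W \left(-5 + W\right)$)
$\frac{-2393570 + 2210285}{-1174357 + 1417418} + w{\left(-1155 \right)} = \frac{-2393570 + 2210285}{-1174357 + 1417418} - \left(-5772 - 1334025\right) = - \frac{183285}{243061} + \left(-3 + 1334025 + 5775\right) = \left(-183285\right) \frac{1}{243061} + 1339797 = - \frac{183285}{243061} + 1339797 = \frac{325652215332}{243061}$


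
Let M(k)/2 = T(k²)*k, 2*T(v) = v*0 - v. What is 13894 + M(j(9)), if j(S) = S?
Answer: 13165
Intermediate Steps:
T(v) = -v/2 (T(v) = (v*0 - v)/2 = (0 - v)/2 = (-v)/2 = -v/2)
M(k) = -k³ (M(k) = 2*((-k²/2)*k) = 2*(-k³/2) = -k³)
13894 + M(j(9)) = 13894 - 1*9³ = 13894 - 1*729 = 13894 - 729 = 13165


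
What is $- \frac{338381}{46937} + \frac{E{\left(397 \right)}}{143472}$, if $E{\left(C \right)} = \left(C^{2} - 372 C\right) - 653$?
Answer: $- \frac{98592211}{13799478} \approx -7.1446$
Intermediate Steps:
$E{\left(C \right)} = -653 + C^{2} - 372 C$
$- \frac{338381}{46937} + \frac{E{\left(397 \right)}}{143472} = - \frac{338381}{46937} + \frac{-653 + 397^{2} - 147684}{143472} = \left(-338381\right) \frac{1}{46937} + \left(-653 + 157609 - 147684\right) \frac{1}{143472} = - \frac{338381}{46937} + 9272 \cdot \frac{1}{143472} = - \frac{338381}{46937} + \frac{19}{294} = - \frac{98592211}{13799478}$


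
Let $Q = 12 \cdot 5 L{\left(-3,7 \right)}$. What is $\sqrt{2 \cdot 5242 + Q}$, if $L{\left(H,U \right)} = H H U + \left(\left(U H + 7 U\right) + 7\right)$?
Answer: $2 \sqrt{4091} \approx 127.92$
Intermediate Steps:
$L{\left(H,U \right)} = 7 + 7 U + H U + U H^{2}$ ($L{\left(H,U \right)} = H^{2} U + \left(\left(H U + 7 U\right) + 7\right) = U H^{2} + \left(\left(7 U + H U\right) + 7\right) = U H^{2} + \left(7 + 7 U + H U\right) = 7 + 7 U + H U + U H^{2}$)
$Q = 5880$ ($Q = 12 \cdot 5 \left(7 + 7 \cdot 7 - 21 + 7 \left(-3\right)^{2}\right) = 60 \left(7 + 49 - 21 + 7 \cdot 9\right) = 60 \left(7 + 49 - 21 + 63\right) = 60 \cdot 98 = 5880$)
$\sqrt{2 \cdot 5242 + Q} = \sqrt{2 \cdot 5242 + 5880} = \sqrt{10484 + 5880} = \sqrt{16364} = 2 \sqrt{4091}$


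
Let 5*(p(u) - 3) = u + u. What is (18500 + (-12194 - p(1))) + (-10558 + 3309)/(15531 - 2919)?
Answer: 397405711/63060 ≈ 6302.0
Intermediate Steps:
p(u) = 3 + 2*u/5 (p(u) = 3 + (u + u)/5 = 3 + (2*u)/5 = 3 + 2*u/5)
(18500 + (-12194 - p(1))) + (-10558 + 3309)/(15531 - 2919) = (18500 + (-12194 - (3 + (⅖)*1))) + (-10558 + 3309)/(15531 - 2919) = (18500 + (-12194 - (3 + ⅖))) - 7249/12612 = (18500 + (-12194 - 1*17/5)) - 7249*1/12612 = (18500 + (-12194 - 17/5)) - 7249/12612 = (18500 - 60987/5) - 7249/12612 = 31513/5 - 7249/12612 = 397405711/63060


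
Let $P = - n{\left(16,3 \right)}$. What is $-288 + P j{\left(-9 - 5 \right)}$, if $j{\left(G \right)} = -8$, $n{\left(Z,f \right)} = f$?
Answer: $-264$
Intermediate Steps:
$P = -3$ ($P = \left(-1\right) 3 = -3$)
$-288 + P j{\left(-9 - 5 \right)} = -288 - -24 = -288 + 24 = -264$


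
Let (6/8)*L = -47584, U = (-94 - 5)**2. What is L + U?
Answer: -160933/3 ≈ -53644.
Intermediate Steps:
U = 9801 (U = (-99)**2 = 9801)
L = -190336/3 (L = (4/3)*(-47584) = -190336/3 ≈ -63445.)
L + U = -190336/3 + 9801 = -160933/3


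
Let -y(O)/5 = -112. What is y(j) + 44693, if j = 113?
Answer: 45253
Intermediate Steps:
y(O) = 560 (y(O) = -5*(-112) = 560)
y(j) + 44693 = 560 + 44693 = 45253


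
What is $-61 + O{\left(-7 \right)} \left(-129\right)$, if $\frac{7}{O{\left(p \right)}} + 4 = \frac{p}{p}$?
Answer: $240$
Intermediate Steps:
$O{\left(p \right)} = - \frac{7}{3}$ ($O{\left(p \right)} = \frac{7}{-4 + \frac{p}{p}} = \frac{7}{-4 + 1} = \frac{7}{-3} = 7 \left(- \frac{1}{3}\right) = - \frac{7}{3}$)
$-61 + O{\left(-7 \right)} \left(-129\right) = -61 - -301 = -61 + 301 = 240$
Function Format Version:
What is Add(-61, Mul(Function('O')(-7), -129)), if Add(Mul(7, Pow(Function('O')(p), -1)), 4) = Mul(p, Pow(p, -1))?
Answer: 240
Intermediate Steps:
Function('O')(p) = Rational(-7, 3) (Function('O')(p) = Mul(7, Pow(Add(-4, Mul(p, Pow(p, -1))), -1)) = Mul(7, Pow(Add(-4, 1), -1)) = Mul(7, Pow(-3, -1)) = Mul(7, Rational(-1, 3)) = Rational(-7, 3))
Add(-61, Mul(Function('O')(-7), -129)) = Add(-61, Mul(Rational(-7, 3), -129)) = Add(-61, 301) = 240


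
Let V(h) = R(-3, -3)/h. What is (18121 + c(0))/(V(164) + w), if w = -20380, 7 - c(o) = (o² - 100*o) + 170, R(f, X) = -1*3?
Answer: -2945112/3342323 ≈ -0.88116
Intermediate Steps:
R(f, X) = -3
c(o) = -163 - o² + 100*o (c(o) = 7 - ((o² - 100*o) + 170) = 7 - (170 + o² - 100*o) = 7 + (-170 - o² + 100*o) = -163 - o² + 100*o)
V(h) = -3/h
(18121 + c(0))/(V(164) + w) = (18121 + (-163 - 1*0² + 100*0))/(-3/164 - 20380) = (18121 + (-163 - 1*0 + 0))/(-3*1/164 - 20380) = (18121 + (-163 + 0 + 0))/(-3/164 - 20380) = (18121 - 163)/(-3342323/164) = 17958*(-164/3342323) = -2945112/3342323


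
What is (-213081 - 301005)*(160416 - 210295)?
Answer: 25642095594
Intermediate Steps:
(-213081 - 301005)*(160416 - 210295) = -514086*(-49879) = 25642095594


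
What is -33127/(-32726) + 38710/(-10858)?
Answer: -453565247/177669454 ≈ -2.5529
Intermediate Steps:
-33127/(-32726) + 38710/(-10858) = -33127*(-1/32726) + 38710*(-1/10858) = 33127/32726 - 19355/5429 = -453565247/177669454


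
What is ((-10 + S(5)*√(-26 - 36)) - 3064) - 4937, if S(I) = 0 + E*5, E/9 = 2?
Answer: -8011 + 90*I*√62 ≈ -8011.0 + 708.66*I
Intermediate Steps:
E = 18 (E = 9*2 = 18)
S(I) = 90 (S(I) = 0 + 18*5 = 0 + 90 = 90)
((-10 + S(5)*√(-26 - 36)) - 3064) - 4937 = ((-10 + 90*√(-26 - 36)) - 3064) - 4937 = ((-10 + 90*√(-62)) - 3064) - 4937 = ((-10 + 90*(I*√62)) - 3064) - 4937 = ((-10 + 90*I*√62) - 3064) - 4937 = (-3074 + 90*I*√62) - 4937 = -8011 + 90*I*√62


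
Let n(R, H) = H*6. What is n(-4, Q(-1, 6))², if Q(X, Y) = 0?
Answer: 0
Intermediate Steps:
n(R, H) = 6*H
n(-4, Q(-1, 6))² = (6*0)² = 0² = 0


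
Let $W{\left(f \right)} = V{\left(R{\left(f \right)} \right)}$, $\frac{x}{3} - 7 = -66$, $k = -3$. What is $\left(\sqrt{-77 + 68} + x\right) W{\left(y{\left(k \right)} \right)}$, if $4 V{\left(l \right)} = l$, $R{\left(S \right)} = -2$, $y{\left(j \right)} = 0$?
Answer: $\frac{177}{2} - \frac{3 i}{2} \approx 88.5 - 1.5 i$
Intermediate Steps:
$V{\left(l \right)} = \frac{l}{4}$
$x = -177$ ($x = 21 + 3 \left(-66\right) = 21 - 198 = -177$)
$W{\left(f \right)} = - \frac{1}{2}$ ($W{\left(f \right)} = \frac{1}{4} \left(-2\right) = - \frac{1}{2}$)
$\left(\sqrt{-77 + 68} + x\right) W{\left(y{\left(k \right)} \right)} = \left(\sqrt{-77 + 68} - 177\right) \left(- \frac{1}{2}\right) = \left(\sqrt{-9} - 177\right) \left(- \frac{1}{2}\right) = \left(3 i - 177\right) \left(- \frac{1}{2}\right) = \left(-177 + 3 i\right) \left(- \frac{1}{2}\right) = \frac{177}{2} - \frac{3 i}{2}$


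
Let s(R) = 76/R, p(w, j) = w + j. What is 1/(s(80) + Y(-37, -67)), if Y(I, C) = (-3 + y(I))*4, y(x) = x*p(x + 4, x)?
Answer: 20/206979 ≈ 9.6628e-5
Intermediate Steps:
p(w, j) = j + w
y(x) = x*(4 + 2*x) (y(x) = x*(x + (x + 4)) = x*(x + (4 + x)) = x*(4 + 2*x))
Y(I, C) = -12 + 8*I*(2 + I) (Y(I, C) = (-3 + 2*I*(2 + I))*4 = -12 + 8*I*(2 + I))
1/(s(80) + Y(-37, -67)) = 1/(76/80 + (-12 + 8*(-37)*(2 - 37))) = 1/(76*(1/80) + (-12 + 8*(-37)*(-35))) = 1/(19/20 + (-12 + 10360)) = 1/(19/20 + 10348) = 1/(206979/20) = 20/206979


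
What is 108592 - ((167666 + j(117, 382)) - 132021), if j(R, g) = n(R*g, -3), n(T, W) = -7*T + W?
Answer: 385808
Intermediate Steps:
n(T, W) = W - 7*T
j(R, g) = -3 - 7*R*g
108592 - ((167666 + j(117, 382)) - 132021) = 108592 - ((167666 + (-3 - 7*117*382)) - 132021) = 108592 - ((167666 + (-3 - 312858)) - 132021) = 108592 - ((167666 - 312861) - 132021) = 108592 - (-145195 - 132021) = 108592 - 1*(-277216) = 108592 + 277216 = 385808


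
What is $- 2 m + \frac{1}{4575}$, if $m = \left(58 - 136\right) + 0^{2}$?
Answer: $\frac{713701}{4575} \approx 156.0$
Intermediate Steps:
$m = -78$ ($m = -78 + 0 = -78$)
$- 2 m + \frac{1}{4575} = \left(-2\right) \left(-78\right) + \frac{1}{4575} = 156 + \frac{1}{4575} = \frac{713701}{4575}$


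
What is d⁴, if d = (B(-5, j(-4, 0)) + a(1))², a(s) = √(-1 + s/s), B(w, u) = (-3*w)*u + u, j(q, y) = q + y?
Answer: 281474976710656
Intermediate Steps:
B(w, u) = u - 3*u*w (B(w, u) = -3*u*w + u = u - 3*u*w)
a(s) = 0 (a(s) = √(-1 + 1) = √0 = 0)
d = 4096 (d = ((-4 + 0)*(1 - 3*(-5)) + 0)² = (-4*(1 + 15) + 0)² = (-4*16 + 0)² = (-64 + 0)² = (-64)² = 4096)
d⁴ = 4096⁴ = 281474976710656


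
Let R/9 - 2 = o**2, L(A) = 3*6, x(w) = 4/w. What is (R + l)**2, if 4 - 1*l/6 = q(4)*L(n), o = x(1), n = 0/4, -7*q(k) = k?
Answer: 3006756/49 ≈ 61362.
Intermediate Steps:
q(k) = -k/7
n = 0 (n = 0*(1/4) = 0)
o = 4 (o = 4/1 = 4*1 = 4)
L(A) = 18
R = 162 (R = 18 + 9*4**2 = 18 + 9*16 = 18 + 144 = 162)
l = 600/7 (l = 24 - 6*(-1/7*4)*18 = 24 - (-24)*18/7 = 24 - 6*(-72/7) = 24 + 432/7 = 600/7 ≈ 85.714)
(R + l)**2 = (162 + 600/7)**2 = (1734/7)**2 = 3006756/49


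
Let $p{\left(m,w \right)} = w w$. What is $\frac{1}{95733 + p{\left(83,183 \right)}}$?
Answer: $\frac{1}{129222} \approx 7.7386 \cdot 10^{-6}$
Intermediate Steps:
$p{\left(m,w \right)} = w^{2}$
$\frac{1}{95733 + p{\left(83,183 \right)}} = \frac{1}{95733 + 183^{2}} = \frac{1}{95733 + 33489} = \frac{1}{129222}$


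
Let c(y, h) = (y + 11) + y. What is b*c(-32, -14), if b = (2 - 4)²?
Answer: -212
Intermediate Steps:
c(y, h) = 11 + 2*y (c(y, h) = (11 + y) + y = 11 + 2*y)
b = 4 (b = (-2)² = 4)
b*c(-32, -14) = 4*(11 + 2*(-32)) = 4*(11 - 64) = 4*(-53) = -212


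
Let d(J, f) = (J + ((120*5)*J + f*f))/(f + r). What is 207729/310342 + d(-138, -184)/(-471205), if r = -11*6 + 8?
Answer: 1076020004893/1608581723210 ≈ 0.66892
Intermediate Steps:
r = -58 (r = -66 + 8 = -58)
d(J, f) = (f**2 + 601*J)/(-58 + f) (d(J, f) = (J + ((120*5)*J + f*f))/(f - 58) = (J + (600*J + f**2))/(-58 + f) = (J + (f**2 + 600*J))/(-58 + f) = (f**2 + 601*J)/(-58 + f))
207729/310342 + d(-138, -184)/(-471205) = 207729/310342 + (((-184)**2 + 601*(-138))/(-58 - 184))/(-471205) = 207729*(1/310342) + ((33856 - 82938)/(-242))*(-1/471205) = 207729/310342 - 1/242*(-49082)*(-1/471205) = 207729/310342 + (2231/11)*(-1/471205) = 207729/310342 - 2231/5183255 = 1076020004893/1608581723210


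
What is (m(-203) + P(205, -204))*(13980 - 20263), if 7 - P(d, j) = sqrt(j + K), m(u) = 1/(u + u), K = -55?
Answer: -17850003/406 + 6283*I*sqrt(259) ≈ -43966.0 + 1.0112e+5*I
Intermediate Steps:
m(u) = 1/(2*u)
P(d, j) = 7 - sqrt(-55 + j) (P(d, j) = 7 - sqrt(j - 55) = 7 - sqrt(-55 + j))
(m(-203) + P(205, -204))*(13980 - 20263) = ((1/2)/(-203) + (7 - sqrt(-55 - 204)))*(13980 - 20263) = ((1/2)*(-1/203) + (7 - sqrt(-259)))*(-6283) = (-1/406 + (7 - I*sqrt(259)))*(-6283) = (2841/406 - I*sqrt(259))*(-6283) = -17850003/406 + 6283*I*sqrt(259)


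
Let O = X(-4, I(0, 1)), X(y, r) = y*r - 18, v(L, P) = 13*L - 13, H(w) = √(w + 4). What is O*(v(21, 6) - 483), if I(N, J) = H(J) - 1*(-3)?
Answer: 6690 + 892*√5 ≈ 8684.6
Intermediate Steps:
H(w) = √(4 + w)
v(L, P) = -13 + 13*L
I(N, J) = 3 + √(4 + J) (I(N, J) = √(4 + J) - 1*(-3) = √(4 + J) + 3 = 3 + √(4 + J))
X(y, r) = -18 + r*y (X(y, r) = r*y - 18 = -18 + r*y)
O = -30 - 4*√5 (O = -18 + (3 + √(4 + 1))*(-4) = -18 + (3 + √5)*(-4) = -18 + (-12 - 4*√5) = -30 - 4*√5 ≈ -38.944)
O*(v(21, 6) - 483) = (-30 - 4*√5)*((-13 + 13*21) - 483) = (-30 - 4*√5)*((-13 + 273) - 483) = (-30 - 4*√5)*(260 - 483) = (-30 - 4*√5)*(-223) = 6690 + 892*√5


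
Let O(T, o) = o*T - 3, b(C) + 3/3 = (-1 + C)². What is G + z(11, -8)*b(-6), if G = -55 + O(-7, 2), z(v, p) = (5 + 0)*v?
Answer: 2568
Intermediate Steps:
b(C) = -1 + (-1 + C)²
O(T, o) = -3 + T*o (O(T, o) = T*o - 3 = -3 + T*o)
z(v, p) = 5*v
G = -72 (G = -55 + (-3 - 7*2) = -55 + (-3 - 14) = -55 - 17 = -72)
G + z(11, -8)*b(-6) = -72 + (5*11)*(-6*(-2 - 6)) = -72 + 55*(-6*(-8)) = -72 + 55*48 = -72 + 2640 = 2568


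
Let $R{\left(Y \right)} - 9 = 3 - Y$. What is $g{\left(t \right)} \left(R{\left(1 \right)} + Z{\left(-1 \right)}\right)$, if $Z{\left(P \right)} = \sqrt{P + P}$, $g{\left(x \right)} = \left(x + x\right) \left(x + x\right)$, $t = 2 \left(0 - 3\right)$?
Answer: $1584 + 144 i \sqrt{2} \approx 1584.0 + 203.65 i$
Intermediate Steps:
$R{\left(Y \right)} = 12 - Y$ ($R{\left(Y \right)} = 9 - \left(-3 + Y\right) = 12 - Y$)
$t = -6$ ($t = 2 \left(-3\right) = -6$)
$g{\left(x \right)} = 4 x^{2}$ ($g{\left(x \right)} = 2 x 2 x = 4 x^{2}$)
$Z{\left(P \right)} = \sqrt{2} \sqrt{P}$ ($Z{\left(P \right)} = \sqrt{2 P} = \sqrt{2} \sqrt{P}$)
$g{\left(t \right)} \left(R{\left(1 \right)} + Z{\left(-1 \right)}\right) = 4 \left(-6\right)^{2} \left(\left(12 - 1\right) + \sqrt{2} \sqrt{-1}\right) = 4 \cdot 36 \left(\left(12 - 1\right) + \sqrt{2} i\right) = 144 \left(11 + i \sqrt{2}\right) = 1584 + 144 i \sqrt{2}$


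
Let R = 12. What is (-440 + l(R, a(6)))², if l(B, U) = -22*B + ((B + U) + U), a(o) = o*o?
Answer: 384400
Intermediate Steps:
a(o) = o²
l(B, U) = -21*B + 2*U (l(B, U) = -22*B + (B + 2*U) = -21*B + 2*U)
(-440 + l(R, a(6)))² = (-440 + (-21*12 + 2*6²))² = (-440 + (-252 + 2*36))² = (-440 + (-252 + 72))² = (-440 - 180)² = (-620)² = 384400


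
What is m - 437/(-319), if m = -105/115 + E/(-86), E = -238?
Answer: 1017239/315491 ≈ 3.2243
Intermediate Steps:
m = 1834/989 (m = -105/115 - 238/(-86) = -105*1/115 - 238*(-1/86) = -21/23 + 119/43 = 1834/989 ≈ 1.8544)
m - 437/(-319) = 1834/989 - 437/(-319) = 1834/989 - 437*(-1/319) = 1834/989 + 437/319 = 1017239/315491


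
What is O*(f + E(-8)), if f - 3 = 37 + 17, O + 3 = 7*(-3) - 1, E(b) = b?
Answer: -1225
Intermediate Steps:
O = -25 (O = -3 + (7*(-3) - 1) = -3 + (-21 - 1) = -3 - 22 = -25)
f = 57 (f = 3 + (37 + 17) = 3 + 54 = 57)
O*(f + E(-8)) = -25*(57 - 8) = -25*49 = -1225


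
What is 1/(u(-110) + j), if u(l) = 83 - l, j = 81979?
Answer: 1/82172 ≈ 1.2170e-5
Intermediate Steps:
1/(u(-110) + j) = 1/((83 - 1*(-110)) + 81979) = 1/((83 + 110) + 81979) = 1/(193 + 81979) = 1/82172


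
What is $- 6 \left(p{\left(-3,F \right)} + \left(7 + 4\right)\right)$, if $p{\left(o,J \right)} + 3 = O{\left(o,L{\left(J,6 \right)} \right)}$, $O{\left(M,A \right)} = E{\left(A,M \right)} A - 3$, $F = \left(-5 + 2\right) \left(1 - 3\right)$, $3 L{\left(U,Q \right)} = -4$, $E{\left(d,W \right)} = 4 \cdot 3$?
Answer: $66$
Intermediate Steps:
$E{\left(d,W \right)} = 12$
$L{\left(U,Q \right)} = - \frac{4}{3}$ ($L{\left(U,Q \right)} = \frac{1}{3} \left(-4\right) = - \frac{4}{3}$)
$F = 6$ ($F = \left(-3\right) \left(-2\right) = 6$)
$O{\left(M,A \right)} = -3 + 12 A$ ($O{\left(M,A \right)} = 12 A - 3 = -3 + 12 A$)
$p{\left(o,J \right)} = -22$ ($p{\left(o,J \right)} = -3 + \left(-3 + 12 \left(- \frac{4}{3}\right)\right) = -3 - 19 = -22$)
$- 6 \left(p{\left(-3,F \right)} + \left(7 + 4\right)\right) = - 6 \left(-22 + \left(7 + 4\right)\right) = - 6 \left(-22 + 11\right) = \left(-6\right) \left(-11\right) = 66$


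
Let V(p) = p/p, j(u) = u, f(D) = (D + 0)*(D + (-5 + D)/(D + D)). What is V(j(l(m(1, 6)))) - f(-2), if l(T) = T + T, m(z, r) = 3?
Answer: ½ ≈ 0.50000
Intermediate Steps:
f(D) = D*(D + (-5 + D)/(2*D)) (f(D) = D*(D + (-5 + D)/((2*D))) = D*(D + (-5 + D)*(1/(2*D))) = D*(D + (-5 + D)/(2*D)))
l(T) = 2*T
V(p) = 1
V(j(l(m(1, 6)))) - f(-2) = 1 - (-5/2 + (-2)² + (½)*(-2)) = 1 - (-5/2 + 4 - 1) = 1 - 1*½ = 1 - ½ = ½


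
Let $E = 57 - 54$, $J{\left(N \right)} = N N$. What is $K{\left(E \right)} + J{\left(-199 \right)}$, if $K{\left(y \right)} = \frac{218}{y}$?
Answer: $\frac{119021}{3} \approx 39674.0$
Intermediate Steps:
$J{\left(N \right)} = N^{2}$
$E = 3$ ($E = 57 - 54 = 3$)
$K{\left(E \right)} + J{\left(-199 \right)} = \frac{218}{3} + \left(-199\right)^{2} = 218 \cdot \frac{1}{3} + 39601 = \frac{218}{3} + 39601 = \frac{119021}{3}$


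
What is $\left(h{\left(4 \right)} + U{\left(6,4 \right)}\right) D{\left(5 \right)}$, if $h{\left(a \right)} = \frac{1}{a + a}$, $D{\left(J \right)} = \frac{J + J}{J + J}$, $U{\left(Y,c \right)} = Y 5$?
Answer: $\frac{241}{8} \approx 30.125$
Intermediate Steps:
$U{\left(Y,c \right)} = 5 Y$
$D{\left(J \right)} = 1$ ($D{\left(J \right)} = \frac{2 J}{2 J} = 2 J \frac{1}{2 J} = 1$)
$h{\left(a \right)} = \frac{1}{2 a}$
$\left(h{\left(4 \right)} + U{\left(6,4 \right)}\right) D{\left(5 \right)} = \left(\frac{1}{2 \cdot 4} + 5 \cdot 6\right) 1 = \left(\frac{1}{2} \cdot \frac{1}{4} + 30\right) 1 = \left(\frac{1}{8} + 30\right) 1 = \frac{241}{8} \cdot 1 = \frac{241}{8}$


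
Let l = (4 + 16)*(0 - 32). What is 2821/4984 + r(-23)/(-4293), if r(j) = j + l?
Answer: 734045/1018872 ≈ 0.72045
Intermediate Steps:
l = -640 (l = 20*(-32) = -640)
r(j) = -640 + j (r(j) = j - 640 = -640 + j)
2821/4984 + r(-23)/(-4293) = 2821/4984 + (-640 - 23)/(-4293) = 2821*(1/4984) - 663*(-1/4293) = 403/712 + 221/1431 = 734045/1018872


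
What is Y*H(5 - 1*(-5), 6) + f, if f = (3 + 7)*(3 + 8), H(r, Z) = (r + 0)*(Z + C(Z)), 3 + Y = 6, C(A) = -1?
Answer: 260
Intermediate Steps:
Y = 3 (Y = -3 + 6 = 3)
H(r, Z) = r*(-1 + Z) (H(r, Z) = (r + 0)*(Z - 1) = r*(-1 + Z))
f = 110 (f = 10*11 = 110)
Y*H(5 - 1*(-5), 6) + f = 3*((5 - 1*(-5))*(-1 + 6)) + 110 = 3*((5 + 5)*5) + 110 = 3*(10*5) + 110 = 3*50 + 110 = 150 + 110 = 260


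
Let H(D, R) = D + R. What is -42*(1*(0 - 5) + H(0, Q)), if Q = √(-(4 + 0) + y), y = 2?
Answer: 210 - 42*I*√2 ≈ 210.0 - 59.397*I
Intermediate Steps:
Q = I*√2 (Q = √(-(4 + 0) + 2) = √(-1*4 + 2) = √(-4 + 2) = √(-2) = I*√2 ≈ 1.4142*I)
-42*(1*(0 - 5) + H(0, Q)) = -42*(1*(0 - 5) + (0 + I*√2)) = -42*(1*(-5) + I*√2) = -42*(-5 + I*√2) = 210 - 42*I*√2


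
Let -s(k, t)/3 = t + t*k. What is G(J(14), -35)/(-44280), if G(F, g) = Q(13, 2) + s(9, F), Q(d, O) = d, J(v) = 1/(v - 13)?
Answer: 17/44280 ≈ 0.00038392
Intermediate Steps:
J(v) = 1/(-13 + v)
s(k, t) = -3*t - 3*k*t (s(k, t) = -3*(t + t*k) = -3*(t + k*t) = -3*t - 3*k*t)
G(F, g) = 13 - 30*F (G(F, g) = 13 - 3*F*(1 + 9) = 13 - 3*F*10 = 13 - 30*F)
G(J(14), -35)/(-44280) = (13 - 30/(-13 + 14))/(-44280) = (13 - 30/1)*(-1/44280) = (13 - 30*1)*(-1/44280) = (13 - 30)*(-1/44280) = -17*(-1/44280) = 17/44280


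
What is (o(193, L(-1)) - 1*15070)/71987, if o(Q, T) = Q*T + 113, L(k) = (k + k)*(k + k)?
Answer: -14185/71987 ≈ -0.19705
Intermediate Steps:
L(k) = 4*k**2 (L(k) = (2*k)*(2*k) = 4*k**2)
o(Q, T) = 113 + Q*T
(o(193, L(-1)) - 1*15070)/71987 = ((113 + 193*(4*(-1)**2)) - 1*15070)/71987 = ((113 + 193*(4*1)) - 15070)*(1/71987) = ((113 + 193*4) - 15070)*(1/71987) = ((113 + 772) - 15070)*(1/71987) = (885 - 15070)*(1/71987) = -14185*1/71987 = -14185/71987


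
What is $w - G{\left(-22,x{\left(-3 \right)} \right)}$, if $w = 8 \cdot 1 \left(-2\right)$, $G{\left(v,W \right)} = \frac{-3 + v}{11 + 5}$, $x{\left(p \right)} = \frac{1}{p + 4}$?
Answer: $- \frac{231}{16} \approx -14.438$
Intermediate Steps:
$x{\left(p \right)} = \frac{1}{4 + p}$
$G{\left(v,W \right)} = - \frac{3}{16} + \frac{v}{16}$ ($G{\left(v,W \right)} = \frac{-3 + v}{16} = \left(-3 + v\right) \frac{1}{16} = - \frac{3}{16} + \frac{v}{16}$)
$w = -16$ ($w = 8 \left(-2\right) = -16$)
$w - G{\left(-22,x{\left(-3 \right)} \right)} = -16 - \left(- \frac{3}{16} + \frac{1}{16} \left(-22\right)\right) = -16 - \left(- \frac{3}{16} - \frac{11}{8}\right) = -16 - - \frac{25}{16} = -16 + \frac{25}{16} = - \frac{231}{16}$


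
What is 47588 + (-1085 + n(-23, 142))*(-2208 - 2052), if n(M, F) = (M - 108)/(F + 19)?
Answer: 752377828/161 ≈ 4.6732e+6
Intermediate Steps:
n(M, F) = (-108 + M)/(19 + F)
47588 + (-1085 + n(-23, 142))*(-2208 - 2052) = 47588 + (-1085 + (-108 - 23)/(19 + 142))*(-2208 - 2052) = 47588 + (-1085 - 131/161)*(-4260) = 47588 - 174816/161*(-4260) = 47588 + 744716160/161 = 752377828/161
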